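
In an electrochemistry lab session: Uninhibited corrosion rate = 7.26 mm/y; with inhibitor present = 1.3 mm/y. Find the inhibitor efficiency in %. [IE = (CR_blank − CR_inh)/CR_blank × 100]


Apply the inhibitor-efficiency definition: IE = (CR_blank − CR_inh)/CR_blank × 100
IE = (7.26 − 1.3) / 7.26 × 100
IE = 5.96 / 7.26 × 100 = 82.1 %

82.1 %


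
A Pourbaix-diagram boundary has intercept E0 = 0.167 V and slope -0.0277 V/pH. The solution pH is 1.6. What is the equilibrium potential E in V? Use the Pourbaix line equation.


Apply the Pourbaix line equation: E = E0 + slope*pH
E = 0.167 + (-0.0277)*1.6 = 0.167 + (-0.04432) = 0.12268 V
Rounded to 4 decimal places: E = 0.1227 V

0.1227 V


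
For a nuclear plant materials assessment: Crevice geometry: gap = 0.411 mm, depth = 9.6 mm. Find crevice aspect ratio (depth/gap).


Aspect ratio = depth / gap
Ratio = 9.6 / 0.411 = 23.4

23.4


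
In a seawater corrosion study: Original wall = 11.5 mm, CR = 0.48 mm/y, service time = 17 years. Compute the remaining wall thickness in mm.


Remaining wall = original − CR × time
t = 11.5 − 0.48*17 = 11.5 − 8.16 = 3.34 mm

3.34 mm


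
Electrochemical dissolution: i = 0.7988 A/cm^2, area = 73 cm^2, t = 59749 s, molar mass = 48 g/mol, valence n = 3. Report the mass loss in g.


Apply Faraday's law: m = i*A*t*M / (n*F)
Total charge passed Q = i*A*t = 0.7988*73*59749 = 3484107.5876 C
m = Q*M/(n*F) = 3484107.5876*48/(3*96485) = 577.76568 g

577.76568 g


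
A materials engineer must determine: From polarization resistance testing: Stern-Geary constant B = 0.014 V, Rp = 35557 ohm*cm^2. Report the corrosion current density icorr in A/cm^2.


Apply the Stern-Geary relation: icorr = B / Rp
icorr = 0.014 / 35557 = 3.937×10^-7 A/cm^2

3.937×10^-7 A/cm^2


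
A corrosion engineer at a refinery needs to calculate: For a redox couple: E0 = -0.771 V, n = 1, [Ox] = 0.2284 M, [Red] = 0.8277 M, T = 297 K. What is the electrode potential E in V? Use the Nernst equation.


Apply the Nernst equation: E = E0 + (RT/nF)*ln([Ox]/[Red])
Step 1: RT/nF = 8.314*297/(1*96485) = 0.02559214 V
Step 2: [Ox]/[Red] = 0.2284/0.8277 = 0.275945
Step 3: ln(0.275945) = -1.287554
Step 4: correction = 0.02559214 * -1.287554 = -0.033 V
E = -0.771 + -0.033 = -0.804 V

-0.804 V


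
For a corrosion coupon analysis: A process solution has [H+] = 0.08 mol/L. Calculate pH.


pH = −log10[H+]
pH = −log10(0.08) = 1.1

1.1


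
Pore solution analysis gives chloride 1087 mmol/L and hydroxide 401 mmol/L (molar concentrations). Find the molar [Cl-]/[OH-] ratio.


Threshold parameter = [Cl-] / [OH-] (molar basis; both in mmol/L, so units cancel)
Ratio = 1087 / 401 = 2.71

2.71


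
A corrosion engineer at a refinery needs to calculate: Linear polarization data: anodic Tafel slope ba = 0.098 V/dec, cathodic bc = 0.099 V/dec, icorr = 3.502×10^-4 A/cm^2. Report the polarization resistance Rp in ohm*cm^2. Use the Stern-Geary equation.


Apply the Stern-Geary equation: Rp = ba*bc / (2.303*icorr*(ba+bc))
ba*bc = 0.098*0.099 = 0.009702
ba+bc = 0.197; 2.303*icorr*(ba+bc) = 2.303*3.502×10^-4*0.197 = 1.5888259×10^-4
Rp = 0.009702 / 1.5888259×10^-4 = 61.1 ohm*cm^2

61.1 ohm*cm^2


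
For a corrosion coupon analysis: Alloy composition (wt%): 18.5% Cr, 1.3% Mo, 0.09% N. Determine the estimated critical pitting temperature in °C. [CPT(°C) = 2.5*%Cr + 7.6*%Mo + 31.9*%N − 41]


Apply the ASTM G48 empirical CPT estimate: CPT(°C) = 2.5*%Cr + 7.6*%Mo + 31.9*%N − 41
2.5*18.5 = 46.25; 7.6*1.3 = 9.88; 31.9*0.09 = 2.871
CPT = 46.25 + 9.88 + 2.871 − 41 = 18.001 °C
Rounded to 0.1 °C: CPT ≈ 18.0 °C

18.0 °C


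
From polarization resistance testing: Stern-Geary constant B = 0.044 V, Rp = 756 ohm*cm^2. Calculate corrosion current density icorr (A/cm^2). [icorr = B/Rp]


Apply the Stern-Geary relation: icorr = B / Rp
icorr = 0.044 / 756 = 5.82×10^-5 A/cm^2

5.82×10^-5 A/cm^2


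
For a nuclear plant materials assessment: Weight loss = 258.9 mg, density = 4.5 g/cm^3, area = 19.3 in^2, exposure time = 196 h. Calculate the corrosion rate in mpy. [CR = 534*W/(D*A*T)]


Apply the mpy weight-loss relation: CR = 534 * W / (D * A * T)
Numerator: 534 * 258.9 = 138252.6
Denominator: 4.5 * 19.3 * 196 = 17022.6
CR = 138252.6 / 17022.6 = 8.1217 mpy

8.1217 mpy


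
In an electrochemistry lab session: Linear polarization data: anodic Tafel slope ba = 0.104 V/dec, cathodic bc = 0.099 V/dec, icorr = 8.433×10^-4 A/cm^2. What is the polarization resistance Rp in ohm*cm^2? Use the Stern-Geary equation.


Apply the Stern-Geary equation: Rp = ba*bc / (2.303*icorr*(ba+bc))
ba*bc = 0.104*0.099 = 0.010296
ba+bc = 0.203; 2.303*icorr*(ba+bc) = 2.303*8.433×10^-4*0.203 = 3.9425034×10^-4
Rp = 0.010296 / 3.9425034×10^-4 = 26.12 ohm*cm^2

26.12 ohm*cm^2


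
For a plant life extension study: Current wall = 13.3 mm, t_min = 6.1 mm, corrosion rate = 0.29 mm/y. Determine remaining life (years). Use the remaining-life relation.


Apply the remaining-life relation: RL = (t_current − t_min) / CR
RL = (13.3 − 6.1) / 0.29 = 7.2 / 0.29 = 24.8 years

24.8 years


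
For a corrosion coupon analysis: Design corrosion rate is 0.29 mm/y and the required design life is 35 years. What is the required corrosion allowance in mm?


Corrosion allowance = CR × design life
CA = 0.29 * 35 = 10.15 mm

10.15 mm


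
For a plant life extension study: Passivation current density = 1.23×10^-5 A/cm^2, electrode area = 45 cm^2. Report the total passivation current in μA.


I = i_pass * A, then convert A → μA (×10^6)
I = 1.23×10^-5 * 45 * 10^6 = 553.5 μA

553.5 μA


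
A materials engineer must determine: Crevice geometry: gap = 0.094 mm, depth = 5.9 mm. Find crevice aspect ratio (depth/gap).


Aspect ratio = depth / gap
Ratio = 5.9 / 0.094 = 62.8

62.8


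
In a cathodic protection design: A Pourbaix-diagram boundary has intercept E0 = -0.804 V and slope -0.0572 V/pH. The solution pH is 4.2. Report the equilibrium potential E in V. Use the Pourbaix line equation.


Apply the Pourbaix line equation: E = E0 + slope*pH
E = -0.804 + (-0.0572)*4.2 = -0.804 + (-0.24024) = -1.04424 V
Rounded to 4 decimal places: E = -1.0442 V

-1.0442 V


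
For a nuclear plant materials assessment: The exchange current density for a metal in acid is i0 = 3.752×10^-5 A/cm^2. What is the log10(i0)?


i0 = 3.752×10^-5 A/cm^2
log10(i0) = -4.426

-4.426


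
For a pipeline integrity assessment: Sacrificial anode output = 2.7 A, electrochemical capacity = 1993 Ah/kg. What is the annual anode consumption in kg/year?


Annual consumption = current * hours per year / capacity
Rate = 2.7 * 8760 / 1993 = 11.9 kg/year

11.9 kg/year


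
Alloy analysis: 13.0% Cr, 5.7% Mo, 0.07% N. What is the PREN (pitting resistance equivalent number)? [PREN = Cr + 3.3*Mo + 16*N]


Apply the PREN formula: PREN = Cr + 3.3*Mo + 16*N
PREN = 13.0 + 3.3*5.7 + 16*0.07
PREN = 13.0 + 18.81 + 1.12 = 32.93

32.93


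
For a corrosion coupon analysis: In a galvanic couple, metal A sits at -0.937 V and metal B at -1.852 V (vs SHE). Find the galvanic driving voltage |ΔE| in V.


Driving voltage is the absolute potential difference.
|ΔE| = |-0.937 − (-1.852)| = 0.915 V

0.915 V


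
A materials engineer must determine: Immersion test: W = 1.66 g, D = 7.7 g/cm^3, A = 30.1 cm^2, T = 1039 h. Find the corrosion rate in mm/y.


Apply the mm/y weight-loss relation: CR = 87600 * W / (D * A * T)
Numerator: 87600 * 1.66 = 145416.0
Denominator: 7.7 * 30.1 * 1039 = 240809.03
CR = 145416.0 / 240809.03 = 0.6039 mm/y

0.6039 mm/y


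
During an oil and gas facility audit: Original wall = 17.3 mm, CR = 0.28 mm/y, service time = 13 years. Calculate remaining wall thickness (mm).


Remaining wall = original − CR × time
t = 17.3 − 0.28*13 = 17.3 − 3.64 = 13.66 mm

13.66 mm


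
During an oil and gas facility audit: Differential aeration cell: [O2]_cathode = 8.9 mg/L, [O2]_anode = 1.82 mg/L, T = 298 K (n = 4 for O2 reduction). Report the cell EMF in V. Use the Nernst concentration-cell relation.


Apply the Nernst concentration-cell relation: E = (RT/nF)*ln(C_cathode/C_anode)
RT/nF = 8.314*298/(4*96485) = 0.00641958 V
ln(8.9/1.82) = 1.58721
E = 0.00641958 * 1.58721 = 0.01019 V

0.01019 V


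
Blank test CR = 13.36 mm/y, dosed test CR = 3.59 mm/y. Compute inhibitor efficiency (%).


Apply the inhibitor-efficiency definition: IE = (CR_blank − CR_inh)/CR_blank × 100
IE = (13.36 − 3.59) / 13.36 × 100
IE = 9.77 / 13.36 × 100 = 73.1 %

73.1 %


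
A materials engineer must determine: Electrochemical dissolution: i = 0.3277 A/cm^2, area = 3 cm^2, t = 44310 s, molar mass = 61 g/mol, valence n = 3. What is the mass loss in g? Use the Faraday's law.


Apply Faraday's law: m = i*A*t*M / (n*F)
Total charge passed Q = i*A*t = 0.3277*3*44310 = 43561.161 C
m = Q*M/(n*F) = 43561.161*61/(3*96485) = 9.18012 g

9.18012 g


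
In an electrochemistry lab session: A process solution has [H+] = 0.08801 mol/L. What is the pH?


pH = −log10[H+]
pH = −log10(0.08801) = 1.06

1.06


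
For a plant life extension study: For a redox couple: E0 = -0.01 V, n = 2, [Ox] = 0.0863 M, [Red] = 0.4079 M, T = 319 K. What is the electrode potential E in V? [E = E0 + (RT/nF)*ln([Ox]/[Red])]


Apply the Nernst equation: E = E0 + (RT/nF)*ln([Ox]/[Red])
Step 1: RT/nF = 8.314*319/(2*96485) = 0.01374393 V
Step 2: [Ox]/[Red] = 0.0863/0.4079 = 0.211571
Step 3: ln(0.211571) = -1.553195
Step 4: correction = 0.01374393 * -1.553195 = -0.0213 V
E = -0.01 + -0.0213 = -0.0313 V

-0.0313 V


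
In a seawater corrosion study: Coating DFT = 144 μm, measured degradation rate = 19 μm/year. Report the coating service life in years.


Service life = thickness / degradation rate
Life = 144 / 19 = 7.6 years

7.6 years


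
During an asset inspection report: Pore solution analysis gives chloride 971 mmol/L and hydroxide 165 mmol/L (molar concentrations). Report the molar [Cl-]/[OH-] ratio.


Threshold parameter = [Cl-] / [OH-] (molar basis; both in mmol/L, so units cancel)
Ratio = 971 / 165 = 5.88

5.88


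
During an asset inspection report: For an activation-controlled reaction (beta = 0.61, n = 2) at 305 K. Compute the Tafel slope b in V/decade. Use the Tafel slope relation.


Apply the Tafel slope relation: b = 2.303*R*T/(beta*n*F)
Numerator: 2.303 * 8.314 * 305 = 5839.88
Denominator: 0.61 * 2 * 96485 = 117711.7
b = 5839.88 / 117711.7 = 0.0496 V/decade

0.0496 V/decade


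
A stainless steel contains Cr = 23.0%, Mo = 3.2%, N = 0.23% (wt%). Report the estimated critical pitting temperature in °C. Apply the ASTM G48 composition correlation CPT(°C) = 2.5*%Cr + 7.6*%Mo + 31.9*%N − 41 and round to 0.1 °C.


Apply the ASTM G48 empirical CPT estimate: CPT(°C) = 2.5*%Cr + 7.6*%Mo + 31.9*%N − 41
2.5*23.0 = 57.5; 7.6*3.2 = 24.32; 31.9*0.23 = 7.337
CPT = 57.5 + 24.32 + 7.337 − 41 = 48.157 °C
Rounded to 0.1 °C: CPT ≈ 48.2 °C

48.2 °C


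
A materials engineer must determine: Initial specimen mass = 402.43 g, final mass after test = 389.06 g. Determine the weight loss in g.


Weight loss = initial − final
WL = 402.43 − 389.06 = 13.37 g

13.37 g


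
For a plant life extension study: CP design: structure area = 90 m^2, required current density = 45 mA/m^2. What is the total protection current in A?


I = area * current density, then convert mA → A (÷1000)
I = 90 * 45 / 1000 = 4.05 A

4.05 A


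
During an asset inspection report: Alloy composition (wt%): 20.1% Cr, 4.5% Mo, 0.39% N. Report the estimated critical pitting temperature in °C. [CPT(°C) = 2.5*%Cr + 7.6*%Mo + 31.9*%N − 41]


Apply the ASTM G48 empirical CPT estimate: CPT(°C) = 2.5*%Cr + 7.6*%Mo + 31.9*%N − 41
2.5*20.1 = 50.25; 7.6*4.5 = 34.2; 31.9*0.39 = 12.441
CPT = 50.25 + 34.2 + 12.441 − 41 = 55.891 °C
Rounded to 0.1 °C: CPT ≈ 55.9 °C

55.9 °C


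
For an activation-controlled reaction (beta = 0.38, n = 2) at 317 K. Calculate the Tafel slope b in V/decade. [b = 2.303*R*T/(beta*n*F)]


Apply the Tafel slope relation: b = 2.303*R*T/(beta*n*F)
Numerator: 2.303 * 8.314 * 317 = 6069.64
Denominator: 0.38 * 2 * 96485 = 73328.6
b = 6069.64 / 73328.6 = 0.0828 V/decade

0.0828 V/decade


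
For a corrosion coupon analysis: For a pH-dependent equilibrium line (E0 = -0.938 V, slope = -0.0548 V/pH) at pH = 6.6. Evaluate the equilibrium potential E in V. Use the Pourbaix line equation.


Apply the Pourbaix line equation: E = E0 + slope*pH
E = -0.938 + (-0.0548)*6.6 = -0.938 + (-0.36168) = -1.29968 V
Rounded to 3 decimal places: E = -1.300 V

-1.300 V


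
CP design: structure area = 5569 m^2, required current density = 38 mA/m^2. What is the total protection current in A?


I = area * current density, then convert mA → A (÷1000)
I = 5569 * 38 / 1000 = 211.62 A

211.62 A


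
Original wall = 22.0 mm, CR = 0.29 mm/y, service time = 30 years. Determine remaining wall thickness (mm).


Remaining wall = original − CR × time
t = 22.0 − 0.29*30 = 22.0 − 8.7 = 13.3 mm

13.3 mm


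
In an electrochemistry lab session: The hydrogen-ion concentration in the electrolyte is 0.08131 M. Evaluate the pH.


pH = −log10[H+]
pH = −log10(0.08131) = 1.09

1.09


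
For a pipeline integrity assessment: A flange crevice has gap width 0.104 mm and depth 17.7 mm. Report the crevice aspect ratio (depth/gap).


Aspect ratio = depth / gap
Ratio = 17.7 / 0.104 = 170.2

170.2


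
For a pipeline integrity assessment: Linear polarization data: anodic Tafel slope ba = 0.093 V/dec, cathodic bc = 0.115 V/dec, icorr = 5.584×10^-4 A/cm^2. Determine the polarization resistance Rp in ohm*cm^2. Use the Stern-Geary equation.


Apply the Stern-Geary equation: Rp = ba*bc / (2.303*icorr*(ba+bc))
ba*bc = 0.093*0.115 = 0.010695
ba+bc = 0.208; 2.303*icorr*(ba+bc) = 2.303*5.584×10^-4*0.208 = 2.67487×10^-4
Rp = 0.010695 / 2.67487×10^-4 = 40.0 ohm*cm^2

40.0 ohm*cm^2


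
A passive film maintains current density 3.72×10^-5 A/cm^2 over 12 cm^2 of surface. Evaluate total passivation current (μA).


I = i_pass * A, then convert A → μA (×10^6)
I = 3.72×10^-5 * 12 * 10^6 = 446.4 μA

446.4 μA


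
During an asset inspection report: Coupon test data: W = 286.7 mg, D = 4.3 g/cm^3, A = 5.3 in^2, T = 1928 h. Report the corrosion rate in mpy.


Apply the mpy weight-loss relation: CR = 534 * W / (D * A * T)
Numerator: 534 * 286.7 = 153097.8
Denominator: 4.3 * 5.3 * 1928 = 43939.12
CR = 153097.8 / 43939.12 = 3.48432 mpy

3.48432 mpy


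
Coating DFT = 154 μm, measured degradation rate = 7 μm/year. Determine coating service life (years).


Service life = thickness / degradation rate
Life = 154 / 7 = 22.0 years

22.0 years


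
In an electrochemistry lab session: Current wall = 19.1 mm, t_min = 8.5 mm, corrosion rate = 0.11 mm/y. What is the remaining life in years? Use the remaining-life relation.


Apply the remaining-life relation: RL = (t_current − t_min) / CR
RL = (19.1 − 8.5) / 0.11 = 10.6 / 0.11 = 96.4 years

96.4 years


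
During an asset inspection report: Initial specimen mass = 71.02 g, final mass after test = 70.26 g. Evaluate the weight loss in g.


Weight loss = initial − final
WL = 71.02 − 70.26 = 0.76 g

0.76 g


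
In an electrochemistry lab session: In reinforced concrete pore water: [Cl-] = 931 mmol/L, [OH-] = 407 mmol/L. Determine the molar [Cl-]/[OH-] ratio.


Threshold parameter = [Cl-] / [OH-] (molar basis; both in mmol/L, so units cancel)
Ratio = 931 / 407 = 2.29

2.29


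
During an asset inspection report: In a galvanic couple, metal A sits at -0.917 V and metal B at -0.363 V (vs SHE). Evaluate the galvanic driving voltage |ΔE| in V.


Driving voltage is the absolute potential difference.
|ΔE| = |-0.917 − (-0.363)| = 0.554 V

0.554 V


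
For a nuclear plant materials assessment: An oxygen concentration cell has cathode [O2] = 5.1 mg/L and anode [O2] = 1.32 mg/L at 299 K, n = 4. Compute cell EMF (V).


Apply the Nernst concentration-cell relation: E = (RT/nF)*ln(C_cathode/C_anode)
RT/nF = 8.314*299/(4*96485) = 0.00644112 V
ln(5.1/1.32) = 1.35161
E = 0.00644112 * 1.35161 = 0.00871 V

0.00871 V


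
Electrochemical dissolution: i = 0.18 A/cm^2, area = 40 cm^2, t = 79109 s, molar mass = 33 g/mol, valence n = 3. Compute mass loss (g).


Apply Faraday's law: m = i*A*t*M / (n*F)
Total charge passed Q = i*A*t = 0.18*40*79109 = 569584.8 C
m = Q*M/(n*F) = 569584.8*33/(3*96485) = 64.937 g

64.937 g


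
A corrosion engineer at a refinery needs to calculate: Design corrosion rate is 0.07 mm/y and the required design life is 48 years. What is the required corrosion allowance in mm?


Corrosion allowance = CR × design life
CA = 0.07 * 48 = 3.36 mm

3.36 mm


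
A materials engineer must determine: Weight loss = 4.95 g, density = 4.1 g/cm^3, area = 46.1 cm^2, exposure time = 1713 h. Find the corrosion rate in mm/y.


Apply the mm/y weight-loss relation: CR = 87600 * W / (D * A * T)
Numerator: 87600 * 4.95 = 433620.0
Denominator: 4.1 * 46.1 * 1713 = 323774.13
CR = 433620.0 / 323774.13 = 1.339267 mm/y

1.339267 mm/y


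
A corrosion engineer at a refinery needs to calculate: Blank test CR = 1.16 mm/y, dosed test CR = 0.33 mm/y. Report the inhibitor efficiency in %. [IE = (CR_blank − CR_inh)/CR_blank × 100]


Apply the inhibitor-efficiency definition: IE = (CR_blank − CR_inh)/CR_blank × 100
IE = (1.16 − 0.33) / 1.16 × 100
IE = 0.83 / 1.16 × 100 = 71.6 %

71.6 %


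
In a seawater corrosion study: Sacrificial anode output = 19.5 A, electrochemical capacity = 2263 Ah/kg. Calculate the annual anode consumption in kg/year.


Annual consumption = current * hours per year / capacity
Rate = 19.5 * 8760 / 2263 = 75.5 kg/year

75.5 kg/year


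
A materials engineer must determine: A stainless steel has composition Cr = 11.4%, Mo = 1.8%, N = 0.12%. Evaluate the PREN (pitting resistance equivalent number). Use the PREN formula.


Apply the PREN formula: PREN = Cr + 3.3*Mo + 16*N
PREN = 11.4 + 3.3*1.8 + 16*0.12
PREN = 11.4 + 5.94 + 1.92 = 19.26

19.26


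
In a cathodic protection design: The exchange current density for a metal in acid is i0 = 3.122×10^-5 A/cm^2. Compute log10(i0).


i0 = 3.122×10^-5 A/cm^2
log10(i0) = -4.506

-4.506


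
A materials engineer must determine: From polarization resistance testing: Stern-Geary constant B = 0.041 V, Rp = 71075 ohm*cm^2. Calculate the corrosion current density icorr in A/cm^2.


Apply the Stern-Geary relation: icorr = B / Rp
icorr = 0.041 / 71075 = 5.769×10^-7 A/cm^2

5.769×10^-7 A/cm^2


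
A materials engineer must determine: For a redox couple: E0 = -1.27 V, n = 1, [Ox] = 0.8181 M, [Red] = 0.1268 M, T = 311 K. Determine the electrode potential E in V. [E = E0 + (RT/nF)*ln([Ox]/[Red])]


Apply the Nernst equation: E = E0 + (RT/nF)*ln([Ox]/[Red])
Step 1: RT/nF = 8.314*311/(1*96485) = 0.02679851 V
Step 2: [Ox]/[Red] = 0.8181/0.1268 = 6.451893
Step 3: ln(6.451893) = 1.864374
Step 4: correction = 0.02679851 * 1.864374 = 0.05 V
E = -1.27 + 0.05 = -1.22 V

-1.22 V


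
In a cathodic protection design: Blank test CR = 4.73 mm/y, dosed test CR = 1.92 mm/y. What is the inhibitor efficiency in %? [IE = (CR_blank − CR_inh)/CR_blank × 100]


Apply the inhibitor-efficiency definition: IE = (CR_blank − CR_inh)/CR_blank × 100
IE = (4.73 − 1.92) / 4.73 × 100
IE = 2.81 / 4.73 × 100 = 59.4 %

59.4 %


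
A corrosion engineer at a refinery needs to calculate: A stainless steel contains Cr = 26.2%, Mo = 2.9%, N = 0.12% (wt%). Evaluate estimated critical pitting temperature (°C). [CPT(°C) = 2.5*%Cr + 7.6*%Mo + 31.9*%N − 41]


Apply the ASTM G48 empirical CPT estimate: CPT(°C) = 2.5*%Cr + 7.6*%Mo + 31.9*%N − 41
2.5*26.2 = 65.5; 7.6*2.9 = 22.04; 31.9*0.12 = 3.828
CPT = 65.5 + 22.04 + 3.828 − 41 = 50.368 °C
Rounded to 0.1 °C: CPT ≈ 50.4 °C

50.4 °C


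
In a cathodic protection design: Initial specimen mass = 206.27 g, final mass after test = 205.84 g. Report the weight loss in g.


Weight loss = initial − final
WL = 206.27 − 205.84 = 0.43 g

0.43 g


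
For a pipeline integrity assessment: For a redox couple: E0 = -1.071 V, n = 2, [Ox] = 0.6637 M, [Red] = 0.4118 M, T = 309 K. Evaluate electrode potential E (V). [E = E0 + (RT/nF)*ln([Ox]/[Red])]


Apply the Nernst equation: E = E0 + (RT/nF)*ln([Ox]/[Red])
Step 1: RT/nF = 8.314*309/(2*96485) = 0.01331308 V
Step 2: [Ox]/[Red] = 0.6637/0.4118 = 1.611705
Step 3: ln(1.611705) = 0.477293
Step 4: correction = 0.01331308 * 0.477293 = 0.006 V
E = -1.071 + 0.006 = -1.065 V

-1.065 V


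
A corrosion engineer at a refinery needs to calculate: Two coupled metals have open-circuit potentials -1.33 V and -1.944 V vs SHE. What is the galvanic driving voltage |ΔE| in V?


Driving voltage is the absolute potential difference.
|ΔE| = |-1.33 − (-1.944)| = 0.614 V

0.614 V


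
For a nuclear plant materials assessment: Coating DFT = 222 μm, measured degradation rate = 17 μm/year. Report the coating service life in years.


Service life = thickness / degradation rate
Life = 222 / 17 = 13.1 years

13.1 years


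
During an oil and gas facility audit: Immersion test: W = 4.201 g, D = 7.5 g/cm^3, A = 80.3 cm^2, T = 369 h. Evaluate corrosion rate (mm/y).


Apply the mm/y weight-loss relation: CR = 87600 * W / (D * A * T)
Numerator: 87600 * 4.201 = 368007.6
Denominator: 7.5 * 80.3 * 369 = 222230.25
CR = 368007.6 / 222230.25 = 1.655974 mm/y

1.655974 mm/y


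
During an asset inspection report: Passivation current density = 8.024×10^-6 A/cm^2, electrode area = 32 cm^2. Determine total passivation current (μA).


I = i_pass * A, then convert A → μA (×10^6)
I = 8.024×10^-6 * 32 * 10^6 = 256.77 μA

256.77 μA


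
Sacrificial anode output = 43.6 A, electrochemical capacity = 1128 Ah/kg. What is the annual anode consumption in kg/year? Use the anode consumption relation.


Annual consumption = current * hours per year / capacity
Rate = 43.6 * 8760 / 1128 = 338.6 kg/year

338.6 kg/year


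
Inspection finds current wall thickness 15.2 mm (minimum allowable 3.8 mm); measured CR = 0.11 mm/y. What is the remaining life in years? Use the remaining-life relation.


Apply the remaining-life relation: RL = (t_current − t_min) / CR
RL = (15.2 − 3.8) / 0.11 = 11.4 / 0.11 = 103.6 years

103.6 years


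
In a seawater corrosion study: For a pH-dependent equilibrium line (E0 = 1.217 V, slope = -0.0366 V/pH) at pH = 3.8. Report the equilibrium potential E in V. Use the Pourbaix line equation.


Apply the Pourbaix line equation: E = E0 + slope*pH
E = 1.217 + (-0.0366)*3.8 = 1.217 + (-0.13908) = 1.07792 V
Rounded to 3 decimal places: E = 1.078 V

1.078 V


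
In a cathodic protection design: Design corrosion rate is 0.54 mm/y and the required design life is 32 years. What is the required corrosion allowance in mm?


Corrosion allowance = CR × design life
CA = 0.54 * 32 = 17.28 mm

17.28 mm


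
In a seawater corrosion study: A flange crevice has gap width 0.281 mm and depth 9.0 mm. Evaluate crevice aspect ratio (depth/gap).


Aspect ratio = depth / gap
Ratio = 9.0 / 0.281 = 32.0

32.0


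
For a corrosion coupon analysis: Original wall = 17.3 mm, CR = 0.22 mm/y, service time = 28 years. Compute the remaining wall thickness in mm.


Remaining wall = original − CR × time
t = 17.3 − 0.22*28 = 17.3 − 6.16 = 11.14 mm

11.14 mm


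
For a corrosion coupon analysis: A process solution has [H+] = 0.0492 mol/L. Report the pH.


pH = −log10[H+]
pH = −log10(0.0492) = 1.31

1.31


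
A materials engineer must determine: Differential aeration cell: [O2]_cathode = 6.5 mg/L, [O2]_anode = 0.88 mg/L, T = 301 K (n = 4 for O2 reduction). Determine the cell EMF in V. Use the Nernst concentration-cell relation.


Apply the Nernst concentration-cell relation: E = (RT/nF)*ln(C_cathode/C_anode)
RT/nF = 8.314*301/(4*96485) = 0.0064842 V
ln(6.5/0.88) = 1.99964
E = 0.0064842 * 1.99964 = 0.01297 V

0.01297 V


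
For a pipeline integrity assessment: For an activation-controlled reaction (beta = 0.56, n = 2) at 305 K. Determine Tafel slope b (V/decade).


Apply the Tafel slope relation: b = 2.303*R*T/(beta*n*F)
Numerator: 2.303 * 8.314 * 305 = 5839.88
Denominator: 0.56 * 2 * 96485 = 108063.2
b = 5839.88 / 108063.2 = 0.054 V/decade

0.054 V/decade


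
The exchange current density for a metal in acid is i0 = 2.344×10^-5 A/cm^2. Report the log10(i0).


i0 = 2.344×10^-5 A/cm^2
log10(i0) = -4.63

-4.63


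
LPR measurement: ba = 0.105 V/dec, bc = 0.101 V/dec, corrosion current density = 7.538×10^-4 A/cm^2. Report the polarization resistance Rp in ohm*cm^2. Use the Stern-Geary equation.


Apply the Stern-Geary equation: Rp = ba*bc / (2.303*icorr*(ba+bc))
ba*bc = 0.105*0.101 = 0.010605
ba+bc = 0.206; 2.303*icorr*(ba+bc) = 2.303*7.538×10^-4*0.206 = 3.5761629×10^-4
Rp = 0.010605 / 3.5761629×10^-4 = 29.65 ohm*cm^2

29.65 ohm*cm^2


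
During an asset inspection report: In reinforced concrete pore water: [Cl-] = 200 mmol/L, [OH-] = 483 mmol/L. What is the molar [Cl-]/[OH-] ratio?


Threshold parameter = [Cl-] / [OH-] (molar basis; both in mmol/L, so units cancel)
Ratio = 200 / 483 = 0.41

0.41


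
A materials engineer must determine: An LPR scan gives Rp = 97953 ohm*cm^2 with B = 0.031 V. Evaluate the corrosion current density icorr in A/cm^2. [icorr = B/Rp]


Apply the Stern-Geary relation: icorr = B / Rp
icorr = 0.031 / 97953 = 3.165×10^-7 A/cm^2

3.165×10^-7 A/cm^2


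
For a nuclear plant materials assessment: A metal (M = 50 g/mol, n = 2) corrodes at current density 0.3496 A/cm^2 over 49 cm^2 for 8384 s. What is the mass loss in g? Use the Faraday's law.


Apply Faraday's law: m = i*A*t*M / (n*F)
Total charge passed Q = i*A*t = 0.3496*49*8384 = 143621.2736 C
m = Q*M/(n*F) = 143621.2736*50/(2*96485) = 37.213 g

37.213 g


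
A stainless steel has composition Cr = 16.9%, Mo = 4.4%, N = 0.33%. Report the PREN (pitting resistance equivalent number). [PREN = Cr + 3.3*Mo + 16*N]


Apply the PREN formula: PREN = Cr + 3.3*Mo + 16*N
PREN = 16.9 + 3.3*4.4 + 16*0.33
PREN = 16.9 + 14.52 + 5.28 = 36.7

36.7


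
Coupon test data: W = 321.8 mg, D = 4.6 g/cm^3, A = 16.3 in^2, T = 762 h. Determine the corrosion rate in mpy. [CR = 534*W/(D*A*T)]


Apply the mpy weight-loss relation: CR = 534 * W / (D * A * T)
Numerator: 534 * 321.8 = 171841.2
Denominator: 4.6 * 16.3 * 762 = 57134.76
CR = 171841.2 / 57134.76 = 3.008 mpy

3.008 mpy


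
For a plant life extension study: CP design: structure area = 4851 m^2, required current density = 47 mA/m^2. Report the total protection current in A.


I = area * current density, then convert mA → A (÷1000)
I = 4851 * 47 / 1000 = 228.0 A

228.0 A


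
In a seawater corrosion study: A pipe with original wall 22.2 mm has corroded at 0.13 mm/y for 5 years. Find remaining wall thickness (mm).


Remaining wall = original − CR × time
t = 22.2 − 0.13*5 = 22.2 − 0.65 = 21.55 mm

21.55 mm


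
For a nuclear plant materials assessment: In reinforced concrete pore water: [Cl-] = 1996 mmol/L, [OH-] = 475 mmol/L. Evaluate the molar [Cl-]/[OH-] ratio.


Threshold parameter = [Cl-] / [OH-] (molar basis; both in mmol/L, so units cancel)
Ratio = 1996 / 475 = 4.2

4.2


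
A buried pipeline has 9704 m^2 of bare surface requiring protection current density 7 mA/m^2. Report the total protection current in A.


I = area * current density, then convert mA → A (÷1000)
I = 9704 * 7 / 1000 = 67.93 A

67.93 A


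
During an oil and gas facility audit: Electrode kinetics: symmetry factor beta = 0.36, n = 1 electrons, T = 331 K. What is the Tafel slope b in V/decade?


Apply the Tafel slope relation: b = 2.303*R*T/(beta*n*F)
Numerator: 2.303 * 8.314 * 331 = 6337.7
Denominator: 0.36 * 1 * 96485 = 34734.6
b = 6337.7 / 34734.6 = 0.1825 V/decade

0.1825 V/decade


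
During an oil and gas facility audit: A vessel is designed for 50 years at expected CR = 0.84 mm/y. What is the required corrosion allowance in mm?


Corrosion allowance = CR × design life
CA = 0.84 * 50 = 42.0 mm

42.0 mm


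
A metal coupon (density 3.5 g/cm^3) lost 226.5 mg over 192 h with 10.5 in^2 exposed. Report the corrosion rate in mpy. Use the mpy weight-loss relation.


Apply the mpy weight-loss relation: CR = 534 * W / (D * A * T)
Numerator: 534 * 226.5 = 120951.0
Denominator: 3.5 * 10.5 * 192 = 7056.0
CR = 120951.0 / 7056.0 = 17.14158 mpy

17.14158 mpy


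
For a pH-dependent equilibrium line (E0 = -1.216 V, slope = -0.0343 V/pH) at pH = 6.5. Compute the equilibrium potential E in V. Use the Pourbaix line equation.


Apply the Pourbaix line equation: E = E0 + slope*pH
E = -1.216 + (-0.0343)*6.5 = -1.216 + (-0.22295) = -1.43895 V
Rounded to 3 decimal places: E = -1.439 V

-1.439 V


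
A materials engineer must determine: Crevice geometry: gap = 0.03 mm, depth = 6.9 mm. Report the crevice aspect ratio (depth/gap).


Aspect ratio = depth / gap
Ratio = 6.9 / 0.03 = 230.0

230.0


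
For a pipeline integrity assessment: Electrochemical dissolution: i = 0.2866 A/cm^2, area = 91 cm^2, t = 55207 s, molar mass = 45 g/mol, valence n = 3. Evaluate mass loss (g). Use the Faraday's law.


Apply Faraday's law: m = i*A*t*M / (n*F)
Total charge passed Q = i*A*t = 0.2866*91*55207 = 1439831.6842 C
m = Q*M/(n*F) = 1439831.6842*45/(3*96485) = 223.8428 g

223.8428 g


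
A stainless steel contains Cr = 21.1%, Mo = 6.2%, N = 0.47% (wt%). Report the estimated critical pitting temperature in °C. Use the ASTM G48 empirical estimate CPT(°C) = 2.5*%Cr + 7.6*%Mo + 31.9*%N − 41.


Apply the ASTM G48 empirical CPT estimate: CPT(°C) = 2.5*%Cr + 7.6*%Mo + 31.9*%N − 41
2.5*21.1 = 52.75; 7.6*6.2 = 47.12; 31.9*0.47 = 14.993
CPT = 52.75 + 47.12 + 14.993 − 41 = 73.863 °C
Rounded to 0.1 °C: CPT ≈ 73.9 °C

73.9 °C


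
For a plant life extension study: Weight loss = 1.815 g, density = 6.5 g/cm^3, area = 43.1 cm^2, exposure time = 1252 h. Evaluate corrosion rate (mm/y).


Apply the mm/y weight-loss relation: CR = 87600 * W / (D * A * T)
Numerator: 87600 * 1.815 = 158994.0
Denominator: 6.5 * 43.1 * 1252 = 350747.8
CR = 158994.0 / 350747.8 = 0.4533 mm/y

0.4533 mm/y


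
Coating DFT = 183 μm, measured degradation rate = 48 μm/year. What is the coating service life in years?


Service life = thickness / degradation rate
Life = 183 / 48 = 3.8 years

3.8 years


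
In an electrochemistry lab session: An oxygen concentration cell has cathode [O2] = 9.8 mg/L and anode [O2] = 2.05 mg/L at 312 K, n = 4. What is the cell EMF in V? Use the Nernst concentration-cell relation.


Apply the Nernst concentration-cell relation: E = (RT/nF)*ln(C_cathode/C_anode)
RT/nF = 8.314*312/(4*96485) = 0.00672117 V
ln(9.8/2.05) = 1.56454
E = 0.00672117 * 1.56454 = 0.01052 V

0.01052 V


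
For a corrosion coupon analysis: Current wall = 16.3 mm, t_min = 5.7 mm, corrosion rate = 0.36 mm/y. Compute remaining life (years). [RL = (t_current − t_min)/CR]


Apply the remaining-life relation: RL = (t_current − t_min) / CR
RL = (16.3 − 5.7) / 0.36 = 10.6 / 0.36 = 29.4 years

29.4 years


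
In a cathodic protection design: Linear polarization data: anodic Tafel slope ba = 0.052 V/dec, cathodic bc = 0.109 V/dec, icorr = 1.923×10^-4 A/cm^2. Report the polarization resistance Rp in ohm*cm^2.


Apply the Stern-Geary equation: Rp = ba*bc / (2.303*icorr*(ba+bc))
ba*bc = 0.052*0.109 = 0.005668
ba+bc = 0.161; 2.303*icorr*(ba+bc) = 2.303*1.923×10^-4*0.161 = 7.1301571×10^-5
Rp = 0.005668 / 7.1301571×10^-5 = 79.49 ohm*cm^2

79.49 ohm*cm^2


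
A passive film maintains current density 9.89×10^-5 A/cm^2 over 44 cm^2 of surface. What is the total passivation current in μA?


I = i_pass * A, then convert A → μA (×10^6)
I = 9.89×10^-5 * 44 * 10^6 = 4351.6 μA

4351.6 μA


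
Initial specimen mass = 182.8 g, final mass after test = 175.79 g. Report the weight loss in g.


Weight loss = initial − final
WL = 182.8 − 175.79 = 7.01 g

7.01 g


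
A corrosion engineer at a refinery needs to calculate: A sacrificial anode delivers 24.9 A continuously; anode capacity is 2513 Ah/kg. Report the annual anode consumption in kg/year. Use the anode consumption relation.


Annual consumption = current * hours per year / capacity
Rate = 24.9 * 8760 / 2513 = 86.8 kg/year

86.8 kg/year


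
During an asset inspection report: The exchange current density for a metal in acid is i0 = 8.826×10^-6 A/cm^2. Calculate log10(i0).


i0 = 8.826×10^-6 A/cm^2
log10(i0) = -5.054

-5.054


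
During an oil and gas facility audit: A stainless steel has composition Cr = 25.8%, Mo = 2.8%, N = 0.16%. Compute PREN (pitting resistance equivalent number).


Apply the PREN formula: PREN = Cr + 3.3*Mo + 16*N
PREN = 25.8 + 3.3*2.8 + 16*0.16
PREN = 25.8 + 9.24 + 2.56 = 37.6

37.6


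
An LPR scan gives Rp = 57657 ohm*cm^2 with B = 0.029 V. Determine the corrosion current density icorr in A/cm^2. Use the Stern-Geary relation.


Apply the Stern-Geary relation: icorr = B / Rp
icorr = 0.029 / 57657 = 5.03×10^-7 A/cm^2

5.03×10^-7 A/cm^2


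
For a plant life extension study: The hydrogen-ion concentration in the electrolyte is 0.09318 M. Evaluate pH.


pH = −log10[H+]
pH = −log10(0.09318) = 1.03

1.03


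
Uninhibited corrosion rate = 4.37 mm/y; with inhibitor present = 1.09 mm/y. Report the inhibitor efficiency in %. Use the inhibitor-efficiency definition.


Apply the inhibitor-efficiency definition: IE = (CR_blank − CR_inh)/CR_blank × 100
IE = (4.37 − 1.09) / 4.37 × 100
IE = 3.28 / 4.37 × 100 = 75.1 %

75.1 %


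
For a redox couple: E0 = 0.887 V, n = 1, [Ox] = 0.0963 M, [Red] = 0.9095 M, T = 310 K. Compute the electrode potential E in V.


Apply the Nernst equation: E = E0 + (RT/nF)*ln([Ox]/[Red])
Step 1: RT/nF = 8.314*310/(1*96485) = 0.02671234 V
Step 2: [Ox]/[Red] = 0.0963/0.9095 = 0.105882
Step 3: ln(0.105882) = -2.24543
Step 4: correction = 0.02671234 * -2.24543 = -0.06 V
E = 0.887 + -0.06 = 0.827 V

0.827 V


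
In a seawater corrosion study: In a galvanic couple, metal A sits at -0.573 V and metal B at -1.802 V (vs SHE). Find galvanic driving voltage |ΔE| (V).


Driving voltage is the absolute potential difference.
|ΔE| = |-0.573 − (-1.802)| = 1.229 V

1.229 V


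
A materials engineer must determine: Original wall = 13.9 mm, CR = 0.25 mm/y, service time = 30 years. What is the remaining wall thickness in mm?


Remaining wall = original − CR × time
t = 13.9 − 0.25*30 = 13.9 − 7.5 = 6.4 mm

6.4 mm


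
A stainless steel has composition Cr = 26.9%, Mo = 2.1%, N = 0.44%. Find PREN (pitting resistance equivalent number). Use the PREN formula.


Apply the PREN formula: PREN = Cr + 3.3*Mo + 16*N
PREN = 26.9 + 3.3*2.1 + 16*0.44
PREN = 26.9 + 6.93 + 7.04 = 40.87

40.87


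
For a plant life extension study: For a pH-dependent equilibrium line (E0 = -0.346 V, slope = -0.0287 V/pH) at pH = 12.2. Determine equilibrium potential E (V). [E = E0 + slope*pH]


Apply the Pourbaix line equation: E = E0 + slope*pH
E = -0.346 + (-0.0287)*12.2 = -0.346 + (-0.35014) = -0.69614 V
Rounded to 4 decimal places: E = -0.6961 V

-0.6961 V


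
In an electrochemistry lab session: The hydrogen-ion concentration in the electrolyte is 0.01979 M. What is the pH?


pH = −log10[H+]
pH = −log10(0.01979) = 1.7

1.7


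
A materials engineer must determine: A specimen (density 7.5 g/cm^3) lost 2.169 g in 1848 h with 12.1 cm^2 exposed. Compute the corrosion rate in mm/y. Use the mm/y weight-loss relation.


Apply the mm/y weight-loss relation: CR = 87600 * W / (D * A * T)
Numerator: 87600 * 2.169 = 190004.4
Denominator: 7.5 * 12.1 * 1848 = 167706.0
CR = 190004.4 / 167706.0 = 1.133 mm/y

1.133 mm/y


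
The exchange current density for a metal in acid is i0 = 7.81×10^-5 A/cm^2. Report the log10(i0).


i0 = 7.81×10^-5 A/cm^2
log10(i0) = -4.107

-4.107


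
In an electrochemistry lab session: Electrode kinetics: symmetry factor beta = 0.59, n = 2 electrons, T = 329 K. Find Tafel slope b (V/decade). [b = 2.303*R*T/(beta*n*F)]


Apply the Tafel slope relation: b = 2.303*R*T/(beta*n*F)
Numerator: 2.303 * 8.314 * 329 = 6299.41
Denominator: 0.59 * 2 * 96485 = 113852.3
b = 6299.41 / 113852.3 = 0.0553 V/decade

0.0553 V/decade


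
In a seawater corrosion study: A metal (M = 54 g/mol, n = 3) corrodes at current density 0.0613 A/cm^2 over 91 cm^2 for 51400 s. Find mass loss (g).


Apply Faraday's law: m = i*A*t*M / (n*F)
Total charge passed Q = i*A*t = 0.0613*91*51400 = 286724.62 C
m = Q*M/(n*F) = 286724.62*54/(3*96485) = 53.4906 g

53.4906 g


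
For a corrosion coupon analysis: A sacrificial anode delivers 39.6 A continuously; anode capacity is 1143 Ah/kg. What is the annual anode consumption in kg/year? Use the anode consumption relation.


Annual consumption = current * hours per year / capacity
Rate = 39.6 * 8760 / 1143 = 303.5 kg/year

303.5 kg/year


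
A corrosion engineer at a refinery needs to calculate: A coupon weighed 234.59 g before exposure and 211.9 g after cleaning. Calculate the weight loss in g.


Weight loss = initial − final
WL = 234.59 − 211.9 = 22.69 g

22.69 g


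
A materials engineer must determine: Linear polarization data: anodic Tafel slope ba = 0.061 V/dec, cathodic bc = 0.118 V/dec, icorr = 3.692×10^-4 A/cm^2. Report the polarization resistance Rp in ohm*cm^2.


Apply the Stern-Geary equation: Rp = ba*bc / (2.303*icorr*(ba+bc))
ba*bc = 0.061*0.118 = 0.007198
ba+bc = 0.179; 2.303*icorr*(ba+bc) = 2.303*3.692×10^-4*0.179 = 1.521979×10^-4
Rp = 0.007198 / 1.521979×10^-4 = 47.3 ohm*cm^2

47.3 ohm*cm^2


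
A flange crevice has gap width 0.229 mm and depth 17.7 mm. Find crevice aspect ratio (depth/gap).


Aspect ratio = depth / gap
Ratio = 17.7 / 0.229 = 77.3

77.3


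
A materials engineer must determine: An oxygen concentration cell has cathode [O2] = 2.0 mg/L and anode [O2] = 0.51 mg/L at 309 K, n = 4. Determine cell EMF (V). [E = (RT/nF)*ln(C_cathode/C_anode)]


Apply the Nernst concentration-cell relation: E = (RT/nF)*ln(C_cathode/C_anode)
RT/nF = 8.314*309/(4*96485) = 0.00665654 V
ln(2.0/0.51) = 1.36649
E = 0.00665654 * 1.36649 = 0.0091 V

0.0091 V


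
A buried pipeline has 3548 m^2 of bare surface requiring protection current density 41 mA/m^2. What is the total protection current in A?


I = area * current density, then convert mA → A (÷1000)
I = 3548 * 41 / 1000 = 145.47 A

145.47 A


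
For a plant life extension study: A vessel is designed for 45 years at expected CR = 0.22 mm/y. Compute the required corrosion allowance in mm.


Corrosion allowance = CR × design life
CA = 0.22 * 45 = 9.9 mm

9.9 mm


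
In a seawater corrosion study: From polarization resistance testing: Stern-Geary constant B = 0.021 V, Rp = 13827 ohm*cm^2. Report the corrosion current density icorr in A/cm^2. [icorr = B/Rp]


Apply the Stern-Geary relation: icorr = B / Rp
icorr = 0.021 / 13827 = 1.519×10^-6 A/cm^2

1.519×10^-6 A/cm^2


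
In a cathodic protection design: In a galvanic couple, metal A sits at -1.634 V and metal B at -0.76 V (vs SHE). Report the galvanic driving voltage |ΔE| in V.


Driving voltage is the absolute potential difference.
|ΔE| = |-1.634 − (-0.76)| = 0.874 V

0.874 V


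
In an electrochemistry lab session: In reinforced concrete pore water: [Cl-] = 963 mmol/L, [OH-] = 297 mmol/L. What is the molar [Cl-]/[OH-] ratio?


Threshold parameter = [Cl-] / [OH-] (molar basis; both in mmol/L, so units cancel)
Ratio = 963 / 297 = 3.24

3.24


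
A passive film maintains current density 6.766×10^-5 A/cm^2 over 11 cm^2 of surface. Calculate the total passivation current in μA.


I = i_pass * A, then convert A → μA (×10^6)
I = 6.766×10^-5 * 11 * 10^6 = 744.26 μA

744.26 μA


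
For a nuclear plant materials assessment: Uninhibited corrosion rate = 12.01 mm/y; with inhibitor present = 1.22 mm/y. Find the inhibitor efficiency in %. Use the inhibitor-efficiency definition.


Apply the inhibitor-efficiency definition: IE = (CR_blank − CR_inh)/CR_blank × 100
IE = (12.01 − 1.22) / 12.01 × 100
IE = 10.79 / 12.01 × 100 = 89.8 %

89.8 %
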